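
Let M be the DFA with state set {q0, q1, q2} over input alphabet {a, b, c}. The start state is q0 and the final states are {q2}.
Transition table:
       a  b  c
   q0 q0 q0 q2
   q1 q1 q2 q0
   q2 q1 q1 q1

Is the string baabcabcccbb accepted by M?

accepted

q0 --b--> q0
q0 --a--> q0
q0 --a--> q0
q0 --b--> q0
q0 --c--> q2
q2 --a--> q1
q1 --b--> q2
q2 --c--> q1
q1 --c--> q0
q0 --c--> q2
q2 --b--> q1
q1 --b--> q2
End in state q2, which is an accepting state.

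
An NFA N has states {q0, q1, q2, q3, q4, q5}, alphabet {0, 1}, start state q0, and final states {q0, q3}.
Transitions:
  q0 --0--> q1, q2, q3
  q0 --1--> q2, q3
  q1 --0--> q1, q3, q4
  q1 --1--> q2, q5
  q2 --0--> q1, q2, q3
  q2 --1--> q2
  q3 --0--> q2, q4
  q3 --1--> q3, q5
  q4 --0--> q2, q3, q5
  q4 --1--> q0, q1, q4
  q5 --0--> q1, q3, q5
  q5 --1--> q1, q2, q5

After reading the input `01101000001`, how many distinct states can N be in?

Start: {q0}
read 0: {q1, q2, q3}
read 1: {q2, q3, q5}
read 1: {q1, q2, q3, q5}
read 0: {q1, q2, q3, q4, q5}
read 1: {q0, q1, q2, q3, q4, q5}
read 0: {q1, q2, q3, q4, q5}
read 0: {q1, q2, q3, q4, q5}
read 0: {q1, q2, q3, q4, q5}
read 0: {q1, q2, q3, q4, q5}
read 0: {q1, q2, q3, q4, q5}
read 1: {q0, q1, q2, q3, q4, q5}
Final reachable set {q0, q1, q2, q3, q4, q5} has 6 states.

6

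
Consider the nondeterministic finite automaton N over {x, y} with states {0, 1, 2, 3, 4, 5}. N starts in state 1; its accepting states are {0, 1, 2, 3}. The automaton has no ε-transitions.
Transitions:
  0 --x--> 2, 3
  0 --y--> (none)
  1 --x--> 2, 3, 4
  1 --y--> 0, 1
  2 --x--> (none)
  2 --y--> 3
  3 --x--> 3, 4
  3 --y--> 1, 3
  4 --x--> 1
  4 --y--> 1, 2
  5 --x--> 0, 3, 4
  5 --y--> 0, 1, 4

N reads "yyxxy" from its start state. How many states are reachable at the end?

4

Start: {1}
read y: {0, 1}
read y: {0, 1}
read x: {2, 3, 4}
read x: {1, 3, 4}
read y: {0, 1, 2, 3}
Final reachable set {0, 1, 2, 3} has 4 states.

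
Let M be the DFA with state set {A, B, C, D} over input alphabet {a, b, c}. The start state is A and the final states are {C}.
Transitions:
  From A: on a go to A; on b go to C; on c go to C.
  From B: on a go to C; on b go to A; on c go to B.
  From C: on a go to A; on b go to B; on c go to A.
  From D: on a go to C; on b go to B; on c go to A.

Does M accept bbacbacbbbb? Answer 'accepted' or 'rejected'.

A --b--> C
C --b--> B
B --a--> C
C --c--> A
A --b--> C
C --a--> A
A --c--> C
C --b--> B
B --b--> A
A --b--> C
C --b--> B
End in state B, which is not an accepting state.

rejected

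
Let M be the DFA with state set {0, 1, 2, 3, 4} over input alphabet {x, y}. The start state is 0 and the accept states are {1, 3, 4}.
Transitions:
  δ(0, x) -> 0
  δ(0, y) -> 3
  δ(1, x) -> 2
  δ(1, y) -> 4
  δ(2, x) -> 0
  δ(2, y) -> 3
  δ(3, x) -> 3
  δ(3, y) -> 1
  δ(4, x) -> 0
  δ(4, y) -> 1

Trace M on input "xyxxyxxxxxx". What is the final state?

0

0 --x--> 0
0 --y--> 3
3 --x--> 3
3 --x--> 3
3 --y--> 1
1 --x--> 2
2 --x--> 0
0 --x--> 0
0 --x--> 0
0 --x--> 0
0 --x--> 0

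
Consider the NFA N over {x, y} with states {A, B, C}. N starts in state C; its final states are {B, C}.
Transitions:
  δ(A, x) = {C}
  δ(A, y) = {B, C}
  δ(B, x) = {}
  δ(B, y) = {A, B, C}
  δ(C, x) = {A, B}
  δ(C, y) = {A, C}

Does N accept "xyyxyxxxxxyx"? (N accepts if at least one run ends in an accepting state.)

Start: {C}
read x: {A, B}
read y: {A, B, C}
read y: {A, B, C}
read x: {A, B, C}
read y: {A, B, C}
read x: {A, B, C}
read x: {A, B, C}
read x: {A, B, C}
read x: {A, B, C}
read x: {A, B, C}
read y: {A, B, C}
read x: {A, B, C}
Reachable ∩ accepting = {B, C} — nonempty.

accepted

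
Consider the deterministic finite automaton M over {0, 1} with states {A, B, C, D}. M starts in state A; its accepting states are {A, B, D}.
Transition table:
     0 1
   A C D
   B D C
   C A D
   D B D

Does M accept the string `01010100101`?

A --0--> C
C --1--> D
D --0--> B
B --1--> C
C --0--> A
A --1--> D
D --0--> B
B --0--> D
D --1--> D
D --0--> B
B --1--> C
End in state C, which is not an accepting state.

rejected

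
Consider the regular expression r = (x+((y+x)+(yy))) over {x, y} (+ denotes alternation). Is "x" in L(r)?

The left alternative x matches x.

yes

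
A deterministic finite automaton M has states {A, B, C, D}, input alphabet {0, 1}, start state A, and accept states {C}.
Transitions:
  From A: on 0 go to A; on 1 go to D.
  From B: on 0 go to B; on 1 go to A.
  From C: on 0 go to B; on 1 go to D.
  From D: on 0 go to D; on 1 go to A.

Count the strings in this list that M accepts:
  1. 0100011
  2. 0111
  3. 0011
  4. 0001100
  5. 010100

0100011: rejected
0111: rejected
0011: rejected
0001100: rejected
010100: rejected

0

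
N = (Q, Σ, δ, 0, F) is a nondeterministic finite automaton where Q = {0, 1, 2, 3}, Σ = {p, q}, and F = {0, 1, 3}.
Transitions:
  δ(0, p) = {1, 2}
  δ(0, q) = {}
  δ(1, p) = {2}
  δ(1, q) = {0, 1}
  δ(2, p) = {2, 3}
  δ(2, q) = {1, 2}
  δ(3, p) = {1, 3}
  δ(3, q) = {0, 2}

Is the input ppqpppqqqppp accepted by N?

Start: {0}
read p: {1, 2}
read p: {2, 3}
read q: {0, 1, 2}
read p: {1, 2, 3}
read p: {1, 2, 3}
read p: {1, 2, 3}
read q: {0, 1, 2}
read q: {0, 1, 2}
read q: {0, 1, 2}
read p: {1, 2, 3}
read p: {1, 2, 3}
read p: {1, 2, 3}
Reachable ∩ accepting = {1, 3} — nonempty.

accepted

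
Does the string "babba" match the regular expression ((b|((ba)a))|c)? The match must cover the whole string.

no

Neither (b|((ba)a)) nor c matches babba.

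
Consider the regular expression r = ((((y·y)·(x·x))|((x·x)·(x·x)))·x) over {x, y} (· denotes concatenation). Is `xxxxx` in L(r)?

Split as xxxx·x: (((y·y)·(x·x))|((x·x)·(x·x))) matches xxxx and x matches x.

yes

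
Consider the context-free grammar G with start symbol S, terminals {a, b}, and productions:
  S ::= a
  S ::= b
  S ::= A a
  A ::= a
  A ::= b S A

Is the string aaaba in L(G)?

no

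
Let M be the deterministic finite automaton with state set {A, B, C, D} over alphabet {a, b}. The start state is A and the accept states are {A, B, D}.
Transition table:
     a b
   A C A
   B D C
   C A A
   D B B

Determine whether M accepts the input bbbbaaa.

A --b--> A
A --b--> A
A --b--> A
A --b--> A
A --a--> C
C --a--> A
A --a--> C
End in state C, which is not an accepting state.

rejected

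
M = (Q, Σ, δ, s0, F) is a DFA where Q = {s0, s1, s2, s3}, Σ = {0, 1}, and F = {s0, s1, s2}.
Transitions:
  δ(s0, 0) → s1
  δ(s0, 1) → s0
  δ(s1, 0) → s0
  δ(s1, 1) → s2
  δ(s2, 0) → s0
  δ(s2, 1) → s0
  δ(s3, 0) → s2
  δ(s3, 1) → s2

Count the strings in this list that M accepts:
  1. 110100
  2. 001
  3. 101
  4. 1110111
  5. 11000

110100: accepted
001: accepted
101: accepted
1110111: accepted
11000: accepted

5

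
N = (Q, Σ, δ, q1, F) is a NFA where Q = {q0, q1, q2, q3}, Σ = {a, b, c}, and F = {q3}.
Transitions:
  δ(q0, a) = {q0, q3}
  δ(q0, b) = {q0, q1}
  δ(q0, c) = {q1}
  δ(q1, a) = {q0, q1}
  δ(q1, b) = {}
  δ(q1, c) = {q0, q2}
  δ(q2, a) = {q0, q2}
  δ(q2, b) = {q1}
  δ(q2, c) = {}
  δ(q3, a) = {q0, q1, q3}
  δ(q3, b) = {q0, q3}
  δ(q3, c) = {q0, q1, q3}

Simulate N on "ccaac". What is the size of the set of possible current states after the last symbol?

Start: {q1}
read c: {q0, q2}
read c: {q1}
read a: {q0, q1}
read a: {q0, q1, q3}
read c: {q0, q1, q2, q3}
Final reachable set {q0, q1, q2, q3} has 4 states.

4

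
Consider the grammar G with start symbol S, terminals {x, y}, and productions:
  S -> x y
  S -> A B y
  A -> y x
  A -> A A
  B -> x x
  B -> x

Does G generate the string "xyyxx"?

no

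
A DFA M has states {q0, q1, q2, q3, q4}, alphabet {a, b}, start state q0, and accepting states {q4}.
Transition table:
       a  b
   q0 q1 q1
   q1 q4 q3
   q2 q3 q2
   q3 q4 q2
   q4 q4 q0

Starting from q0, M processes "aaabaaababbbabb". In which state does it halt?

q0 --a--> q1
q1 --a--> q4
q4 --a--> q4
q4 --b--> q0
q0 --a--> q1
q1 --a--> q4
q4 --a--> q4
q4 --b--> q0
q0 --a--> q1
q1 --b--> q3
q3 --b--> q2
q2 --b--> q2
q2 --a--> q3
q3 --b--> q2
q2 --b--> q2

q2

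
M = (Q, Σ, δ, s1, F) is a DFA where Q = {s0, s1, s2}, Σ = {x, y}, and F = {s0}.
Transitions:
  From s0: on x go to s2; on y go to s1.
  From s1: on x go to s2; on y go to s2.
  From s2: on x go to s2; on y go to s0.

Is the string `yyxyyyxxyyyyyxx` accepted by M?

s1 --y--> s2
s2 --y--> s0
s0 --x--> s2
s2 --y--> s0
s0 --y--> s1
s1 --y--> s2
s2 --x--> s2
s2 --x--> s2
s2 --y--> s0
s0 --y--> s1
s1 --y--> s2
s2 --y--> s0
s0 --y--> s1
s1 --x--> s2
s2 --x--> s2
End in state s2, which is not an accepting state.

rejected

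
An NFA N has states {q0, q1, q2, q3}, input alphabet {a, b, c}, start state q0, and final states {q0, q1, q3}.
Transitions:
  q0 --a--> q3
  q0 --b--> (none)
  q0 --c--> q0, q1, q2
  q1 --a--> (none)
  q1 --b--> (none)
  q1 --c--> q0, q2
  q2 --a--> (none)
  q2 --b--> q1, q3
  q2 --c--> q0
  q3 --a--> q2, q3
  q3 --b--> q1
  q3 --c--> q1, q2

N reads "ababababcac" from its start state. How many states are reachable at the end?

Start: {q0}
read a: {q3}
read b: {q1}
read a: {}
The reachable set is empty and stays empty for the remaining 8 symbols.
Final reachable set {} has 0 states.

0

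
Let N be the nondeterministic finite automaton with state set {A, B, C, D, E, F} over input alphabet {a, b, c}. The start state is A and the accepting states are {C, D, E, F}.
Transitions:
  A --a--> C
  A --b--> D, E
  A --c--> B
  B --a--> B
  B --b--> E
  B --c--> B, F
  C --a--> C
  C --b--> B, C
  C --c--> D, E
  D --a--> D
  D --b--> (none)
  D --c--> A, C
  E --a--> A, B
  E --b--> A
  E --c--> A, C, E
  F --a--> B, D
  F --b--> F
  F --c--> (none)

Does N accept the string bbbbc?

Start: {A}
read b: {D, E}
read b: {A}
read b: {D, E}
read b: {A}
read c: {B}
Reachable ∩ accepting = {} — empty.

rejected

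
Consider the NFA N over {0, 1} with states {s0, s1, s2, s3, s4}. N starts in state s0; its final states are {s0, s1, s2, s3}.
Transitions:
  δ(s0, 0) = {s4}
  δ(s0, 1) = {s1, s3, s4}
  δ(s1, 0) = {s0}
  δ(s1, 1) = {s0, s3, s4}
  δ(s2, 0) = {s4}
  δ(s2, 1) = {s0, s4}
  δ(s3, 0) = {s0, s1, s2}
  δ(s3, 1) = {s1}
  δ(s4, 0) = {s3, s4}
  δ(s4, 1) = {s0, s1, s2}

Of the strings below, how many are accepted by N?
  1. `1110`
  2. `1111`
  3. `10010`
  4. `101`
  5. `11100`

`1110`: accepted
`1111`: accepted
`10010`: accepted
`101`: accepted
`11100`: accepted

5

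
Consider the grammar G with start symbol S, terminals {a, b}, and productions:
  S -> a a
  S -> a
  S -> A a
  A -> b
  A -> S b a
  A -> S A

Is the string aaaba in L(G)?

yes

S ⇒ Aa ⇒ SAa ⇒ aAa ⇒ aSAa ⇒ aaaAa ⇒ aaaba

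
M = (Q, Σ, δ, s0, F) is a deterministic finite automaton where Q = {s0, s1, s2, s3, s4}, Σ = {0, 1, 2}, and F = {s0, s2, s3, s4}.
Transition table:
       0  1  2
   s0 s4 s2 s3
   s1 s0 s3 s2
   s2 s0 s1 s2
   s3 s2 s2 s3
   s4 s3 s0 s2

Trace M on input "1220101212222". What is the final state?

s0 --1--> s2
s2 --2--> s2
s2 --2--> s2
s2 --0--> s0
s0 --1--> s2
s2 --0--> s0
s0 --1--> s2
s2 --2--> s2
s2 --1--> s1
s1 --2--> s2
s2 --2--> s2
s2 --2--> s2
s2 --2--> s2

s2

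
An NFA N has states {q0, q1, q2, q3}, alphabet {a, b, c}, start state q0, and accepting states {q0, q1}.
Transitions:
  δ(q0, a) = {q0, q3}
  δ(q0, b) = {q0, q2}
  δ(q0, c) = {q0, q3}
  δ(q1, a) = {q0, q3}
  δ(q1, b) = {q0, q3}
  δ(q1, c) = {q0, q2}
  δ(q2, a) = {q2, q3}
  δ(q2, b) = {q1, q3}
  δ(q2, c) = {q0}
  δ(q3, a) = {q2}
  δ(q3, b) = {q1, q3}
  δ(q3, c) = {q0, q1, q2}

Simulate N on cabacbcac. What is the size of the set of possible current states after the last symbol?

4

Start: {q0}
read c: {q0, q3}
read a: {q0, q2, q3}
read b: {q0, q1, q2, q3}
read a: {q0, q2, q3}
read c: {q0, q1, q2, q3}
read b: {q0, q1, q2, q3}
read c: {q0, q1, q2, q3}
read a: {q0, q2, q3}
read c: {q0, q1, q2, q3}
Final reachable set {q0, q1, q2, q3} has 4 states.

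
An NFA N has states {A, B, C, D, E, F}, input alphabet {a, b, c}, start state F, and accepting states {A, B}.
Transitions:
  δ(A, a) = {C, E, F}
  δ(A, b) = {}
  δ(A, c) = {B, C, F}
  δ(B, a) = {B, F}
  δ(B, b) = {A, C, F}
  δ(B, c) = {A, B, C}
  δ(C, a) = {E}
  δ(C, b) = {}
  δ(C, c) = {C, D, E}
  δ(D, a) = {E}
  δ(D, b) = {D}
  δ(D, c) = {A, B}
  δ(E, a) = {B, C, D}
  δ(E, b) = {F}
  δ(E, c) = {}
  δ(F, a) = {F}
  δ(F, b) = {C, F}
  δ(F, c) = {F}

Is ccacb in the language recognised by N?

Start: {F}
read c: {F}
read c: {F}
read a: {F}
read c: {F}
read b: {C, F}
Reachable ∩ accepting = {} — empty.

rejected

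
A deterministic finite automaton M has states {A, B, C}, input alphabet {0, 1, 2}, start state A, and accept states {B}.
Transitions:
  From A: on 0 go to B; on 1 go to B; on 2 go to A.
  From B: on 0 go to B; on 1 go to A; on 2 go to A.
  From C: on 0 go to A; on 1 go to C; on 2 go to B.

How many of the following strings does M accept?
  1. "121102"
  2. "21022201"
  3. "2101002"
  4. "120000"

1

"121102": rejected
"21022201": rejected
"2101002": rejected
"120000": accepted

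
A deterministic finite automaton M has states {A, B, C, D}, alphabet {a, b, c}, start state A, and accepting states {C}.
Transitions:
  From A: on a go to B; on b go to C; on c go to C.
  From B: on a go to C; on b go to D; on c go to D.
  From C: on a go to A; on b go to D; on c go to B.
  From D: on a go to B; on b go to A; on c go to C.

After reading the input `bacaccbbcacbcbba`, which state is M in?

A --b--> C
C --a--> A
A --c--> C
C --a--> A
A --c--> C
C --c--> B
B --b--> D
D --b--> A
A --c--> C
C --a--> A
A --c--> C
C --b--> D
D --c--> C
C --b--> D
D --b--> A
A --a--> B

B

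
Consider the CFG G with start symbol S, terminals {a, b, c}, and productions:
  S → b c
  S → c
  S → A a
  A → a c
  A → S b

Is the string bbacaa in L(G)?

no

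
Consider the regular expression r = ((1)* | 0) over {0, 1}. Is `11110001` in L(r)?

no

Neither (1)* nor 0 matches 11110001.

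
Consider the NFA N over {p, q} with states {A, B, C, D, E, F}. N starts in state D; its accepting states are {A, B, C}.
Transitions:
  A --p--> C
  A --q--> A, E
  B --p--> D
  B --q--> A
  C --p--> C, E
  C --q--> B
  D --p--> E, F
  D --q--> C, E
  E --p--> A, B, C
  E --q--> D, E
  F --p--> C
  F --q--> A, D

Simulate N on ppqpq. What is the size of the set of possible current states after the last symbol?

4

Start: {D}
read p: {E, F}
read p: {A, B, C}
read q: {A, B, E}
read p: {A, B, C, D}
read q: {A, B, C, E}
Final reachable set {A, B, C, E} has 4 states.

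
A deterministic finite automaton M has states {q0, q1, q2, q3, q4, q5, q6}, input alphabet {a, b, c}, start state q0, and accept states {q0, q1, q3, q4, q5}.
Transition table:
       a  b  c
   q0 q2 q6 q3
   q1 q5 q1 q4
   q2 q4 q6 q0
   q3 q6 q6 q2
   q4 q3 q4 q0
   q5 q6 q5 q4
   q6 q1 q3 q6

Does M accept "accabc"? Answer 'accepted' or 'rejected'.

q0 --a--> q2
q2 --c--> q0
q0 --c--> q3
q3 --a--> q6
q6 --b--> q3
q3 --c--> q2
End in state q2, which is not an accepting state.

rejected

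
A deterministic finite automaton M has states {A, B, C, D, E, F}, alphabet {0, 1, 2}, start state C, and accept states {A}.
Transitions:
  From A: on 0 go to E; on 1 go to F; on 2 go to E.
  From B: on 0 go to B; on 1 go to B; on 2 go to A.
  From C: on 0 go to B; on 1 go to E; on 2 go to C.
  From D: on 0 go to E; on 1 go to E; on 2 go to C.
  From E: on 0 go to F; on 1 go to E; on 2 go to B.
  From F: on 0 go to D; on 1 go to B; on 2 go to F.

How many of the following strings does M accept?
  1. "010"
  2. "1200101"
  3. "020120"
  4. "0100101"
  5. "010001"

0

"010": rejected
"1200101": rejected
"020120": rejected
"0100101": rejected
"010001": rejected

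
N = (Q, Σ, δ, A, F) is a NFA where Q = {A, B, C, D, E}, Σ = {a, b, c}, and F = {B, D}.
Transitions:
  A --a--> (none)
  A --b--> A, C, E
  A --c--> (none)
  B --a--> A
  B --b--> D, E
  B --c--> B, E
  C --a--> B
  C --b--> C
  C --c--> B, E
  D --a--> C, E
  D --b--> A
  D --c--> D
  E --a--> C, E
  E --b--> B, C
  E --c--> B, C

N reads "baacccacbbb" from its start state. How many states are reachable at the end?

5

Start: {A}
read b: {A, C, E}
read a: {B, C, E}
read a: {A, B, C, E}
read c: {B, C, E}
read c: {B, C, E}
read c: {B, C, E}
read a: {A, B, C, E}
read c: {B, C, E}
read b: {B, C, D, E}
read b: {A, B, C, D, E}
read b: {A, B, C, D, E}
Final reachable set {A, B, C, D, E} has 5 states.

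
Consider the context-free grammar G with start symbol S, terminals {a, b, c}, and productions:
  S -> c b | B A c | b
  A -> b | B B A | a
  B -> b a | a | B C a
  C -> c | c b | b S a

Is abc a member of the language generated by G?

S ⇒ BAc ⇒ aAc ⇒ abc

yes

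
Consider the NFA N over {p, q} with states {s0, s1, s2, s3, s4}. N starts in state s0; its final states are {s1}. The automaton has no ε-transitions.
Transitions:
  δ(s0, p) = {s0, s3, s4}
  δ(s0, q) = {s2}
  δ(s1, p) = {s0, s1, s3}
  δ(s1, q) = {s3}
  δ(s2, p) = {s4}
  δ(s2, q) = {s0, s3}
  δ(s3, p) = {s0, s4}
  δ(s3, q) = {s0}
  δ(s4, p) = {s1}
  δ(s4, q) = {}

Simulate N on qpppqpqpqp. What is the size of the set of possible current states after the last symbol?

3

Start: {s0}
read q: {s2}
read p: {s4}
read p: {s1}
read p: {s0, s1, s3}
read q: {s0, s2, s3}
read p: {s0, s3, s4}
read q: {s0, s2}
read p: {s0, s3, s4}
read q: {s0, s2}
read p: {s0, s3, s4}
Final reachable set {s0, s3, s4} has 3 states.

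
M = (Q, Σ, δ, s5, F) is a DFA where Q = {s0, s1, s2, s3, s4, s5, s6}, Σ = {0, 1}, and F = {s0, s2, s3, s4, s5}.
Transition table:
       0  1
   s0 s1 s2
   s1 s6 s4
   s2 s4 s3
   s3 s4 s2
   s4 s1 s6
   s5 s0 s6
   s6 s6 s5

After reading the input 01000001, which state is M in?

s5 --0--> s0
s0 --1--> s2
s2 --0--> s4
s4 --0--> s1
s1 --0--> s6
s6 --0--> s6
s6 --0--> s6
s6 --1--> s5

s5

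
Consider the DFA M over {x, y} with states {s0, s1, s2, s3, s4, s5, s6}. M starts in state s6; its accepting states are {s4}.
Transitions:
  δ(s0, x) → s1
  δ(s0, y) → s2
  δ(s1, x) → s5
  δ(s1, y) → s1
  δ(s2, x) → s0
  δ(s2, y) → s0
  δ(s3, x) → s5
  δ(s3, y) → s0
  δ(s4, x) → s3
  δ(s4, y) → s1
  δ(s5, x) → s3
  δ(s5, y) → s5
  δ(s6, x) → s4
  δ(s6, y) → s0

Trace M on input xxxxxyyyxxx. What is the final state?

s3

s6 --x--> s4
s4 --x--> s3
s3 --x--> s5
s5 --x--> s3
s3 --x--> s5
s5 --y--> s5
s5 --y--> s5
s5 --y--> s5
s5 --x--> s3
s3 --x--> s5
s5 --x--> s3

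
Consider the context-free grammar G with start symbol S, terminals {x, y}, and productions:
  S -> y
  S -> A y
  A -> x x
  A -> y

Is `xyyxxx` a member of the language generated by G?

no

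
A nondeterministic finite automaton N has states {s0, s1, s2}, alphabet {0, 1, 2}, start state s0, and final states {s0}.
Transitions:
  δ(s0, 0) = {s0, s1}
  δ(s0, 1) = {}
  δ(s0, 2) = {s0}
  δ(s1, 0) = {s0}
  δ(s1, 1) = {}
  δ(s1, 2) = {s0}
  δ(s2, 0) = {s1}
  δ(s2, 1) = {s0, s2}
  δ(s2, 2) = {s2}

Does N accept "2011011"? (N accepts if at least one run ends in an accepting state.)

Start: {s0}
read 2: {s0}
read 0: {s0, s1}
read 1: {}
The reachable set is empty and stays empty for the remaining 4 symbols.
Reachable ∩ accepting = {} — empty.

rejected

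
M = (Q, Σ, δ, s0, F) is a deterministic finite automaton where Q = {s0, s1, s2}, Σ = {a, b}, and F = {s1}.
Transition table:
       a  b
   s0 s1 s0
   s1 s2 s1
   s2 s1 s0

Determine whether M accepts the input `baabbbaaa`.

accepted

s0 --b--> s0
s0 --a--> s1
s1 --a--> s2
s2 --b--> s0
s0 --b--> s0
s0 --b--> s0
s0 --a--> s1
s1 --a--> s2
s2 --a--> s1
End in state s1, which is an accepting state.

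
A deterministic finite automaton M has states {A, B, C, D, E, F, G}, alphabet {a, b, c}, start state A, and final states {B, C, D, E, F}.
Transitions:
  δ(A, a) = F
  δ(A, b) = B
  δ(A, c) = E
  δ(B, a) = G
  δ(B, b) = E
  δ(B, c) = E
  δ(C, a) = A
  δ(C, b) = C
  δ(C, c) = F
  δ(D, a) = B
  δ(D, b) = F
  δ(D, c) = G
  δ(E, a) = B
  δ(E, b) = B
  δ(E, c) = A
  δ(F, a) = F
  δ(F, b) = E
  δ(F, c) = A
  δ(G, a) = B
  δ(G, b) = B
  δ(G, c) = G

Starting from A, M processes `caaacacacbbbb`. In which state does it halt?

E

A --c--> E
E --a--> B
B --a--> G
G --a--> B
B --c--> E
E --a--> B
B --c--> E
E --a--> B
B --c--> E
E --b--> B
B --b--> E
E --b--> B
B --b--> E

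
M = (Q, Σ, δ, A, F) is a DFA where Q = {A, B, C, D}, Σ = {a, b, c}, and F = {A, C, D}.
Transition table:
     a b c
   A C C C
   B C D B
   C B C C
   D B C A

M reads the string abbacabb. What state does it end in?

C

A --a--> C
C --b--> C
C --b--> C
C --a--> B
B --c--> B
B --a--> C
C --b--> C
C --b--> C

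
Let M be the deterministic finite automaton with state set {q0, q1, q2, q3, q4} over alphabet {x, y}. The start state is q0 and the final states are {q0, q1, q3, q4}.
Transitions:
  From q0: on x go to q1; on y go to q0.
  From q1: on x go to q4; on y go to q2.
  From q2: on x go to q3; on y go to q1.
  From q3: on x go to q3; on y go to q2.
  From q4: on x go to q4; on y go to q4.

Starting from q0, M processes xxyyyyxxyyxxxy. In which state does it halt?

q4

q0 --x--> q1
q1 --x--> q4
q4 --y--> q4
q4 --y--> q4
q4 --y--> q4
q4 --y--> q4
q4 --x--> q4
q4 --x--> q4
q4 --y--> q4
q4 --y--> q4
q4 --x--> q4
q4 --x--> q4
q4 --x--> q4
q4 --y--> q4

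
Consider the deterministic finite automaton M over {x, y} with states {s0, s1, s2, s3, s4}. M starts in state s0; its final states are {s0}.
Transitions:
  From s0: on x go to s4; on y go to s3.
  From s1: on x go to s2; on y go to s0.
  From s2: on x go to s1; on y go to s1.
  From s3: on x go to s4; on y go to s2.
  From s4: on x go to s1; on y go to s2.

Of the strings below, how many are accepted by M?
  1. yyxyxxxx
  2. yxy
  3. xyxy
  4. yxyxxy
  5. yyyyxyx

yyxyxxxx: rejected
yxy: rejected
xyxy: accepted
yxyxxy: rejected
yyyyxyx: rejected

1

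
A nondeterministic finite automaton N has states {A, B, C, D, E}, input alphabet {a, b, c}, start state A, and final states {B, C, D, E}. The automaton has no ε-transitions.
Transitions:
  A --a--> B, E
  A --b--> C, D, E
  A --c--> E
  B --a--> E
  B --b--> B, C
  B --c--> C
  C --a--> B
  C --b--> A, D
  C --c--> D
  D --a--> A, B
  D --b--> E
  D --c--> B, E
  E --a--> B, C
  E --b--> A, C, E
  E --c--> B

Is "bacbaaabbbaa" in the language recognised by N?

accepted

Start: {A}
read b: {C, D, E}
read a: {A, B, C}
read c: {C, D, E}
read b: {A, C, D, E}
read a: {A, B, C, E}
read a: {B, C, E}
read a: {B, C, E}
read b: {A, B, C, D, E}
read b: {A, B, C, D, E}
read b: {A, B, C, D, E}
read a: {A, B, C, E}
read a: {B, C, E}
Reachable ∩ accepting = {B, C, E} — nonempty.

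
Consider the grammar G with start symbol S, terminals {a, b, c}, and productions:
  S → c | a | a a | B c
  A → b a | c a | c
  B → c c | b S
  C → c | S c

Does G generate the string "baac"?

S ⇒ Bc ⇒ bSc ⇒ baac

yes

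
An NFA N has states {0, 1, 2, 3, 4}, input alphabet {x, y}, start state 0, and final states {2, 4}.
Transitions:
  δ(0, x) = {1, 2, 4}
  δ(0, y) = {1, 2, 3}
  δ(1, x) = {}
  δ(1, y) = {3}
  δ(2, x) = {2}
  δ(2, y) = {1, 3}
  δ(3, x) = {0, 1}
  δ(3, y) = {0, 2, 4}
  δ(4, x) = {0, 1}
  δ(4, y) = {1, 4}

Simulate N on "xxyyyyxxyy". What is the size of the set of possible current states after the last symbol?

5

Start: {0}
read x: {1, 2, 4}
read x: {0, 1, 2}
read y: {1, 2, 3}
read y: {0, 1, 2, 3, 4}
read y: {0, 1, 2, 3, 4}
read y: {0, 1, 2, 3, 4}
read x: {0, 1, 2, 4}
read x: {0, 1, 2, 4}
read y: {1, 2, 3, 4}
read y: {0, 1, 2, 3, 4}
Final reachable set {0, 1, 2, 3, 4} has 5 states.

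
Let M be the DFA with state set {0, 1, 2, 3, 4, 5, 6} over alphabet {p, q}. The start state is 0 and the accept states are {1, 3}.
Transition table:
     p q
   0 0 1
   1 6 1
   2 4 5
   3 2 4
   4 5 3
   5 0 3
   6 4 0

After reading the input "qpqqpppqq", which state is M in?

4

0 --q--> 1
1 --p--> 6
6 --q--> 0
0 --q--> 1
1 --p--> 6
6 --p--> 4
4 --p--> 5
5 --q--> 3
3 --q--> 4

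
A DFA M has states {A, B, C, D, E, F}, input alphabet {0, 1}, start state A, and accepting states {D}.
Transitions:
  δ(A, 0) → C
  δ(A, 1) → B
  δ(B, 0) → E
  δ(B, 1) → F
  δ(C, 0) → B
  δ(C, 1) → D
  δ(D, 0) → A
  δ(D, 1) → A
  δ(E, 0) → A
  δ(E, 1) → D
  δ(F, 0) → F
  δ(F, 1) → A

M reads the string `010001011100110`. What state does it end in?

A --0--> C
C --1--> D
D --0--> A
A --0--> C
C --0--> B
B --1--> F
F --0--> F
F --1--> A
A --1--> B
B --1--> F
F --0--> F
F --0--> F
F --1--> A
A --1--> B
B --0--> E

E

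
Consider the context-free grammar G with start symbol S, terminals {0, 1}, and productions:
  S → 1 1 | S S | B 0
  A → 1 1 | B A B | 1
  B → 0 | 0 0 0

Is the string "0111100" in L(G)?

no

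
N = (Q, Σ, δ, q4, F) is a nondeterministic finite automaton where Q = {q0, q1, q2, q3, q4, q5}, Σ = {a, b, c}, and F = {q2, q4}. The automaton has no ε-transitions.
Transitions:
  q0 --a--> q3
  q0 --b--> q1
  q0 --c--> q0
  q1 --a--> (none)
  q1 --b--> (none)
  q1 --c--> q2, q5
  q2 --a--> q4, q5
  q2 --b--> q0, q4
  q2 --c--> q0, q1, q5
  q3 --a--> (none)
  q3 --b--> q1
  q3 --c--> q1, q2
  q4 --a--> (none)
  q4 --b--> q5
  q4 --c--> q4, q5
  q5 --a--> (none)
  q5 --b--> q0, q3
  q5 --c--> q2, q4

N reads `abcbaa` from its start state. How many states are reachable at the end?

0

Start: {q4}
read a: {}
The reachable set is empty and stays empty for the remaining 5 symbols.
Final reachable set {} has 0 states.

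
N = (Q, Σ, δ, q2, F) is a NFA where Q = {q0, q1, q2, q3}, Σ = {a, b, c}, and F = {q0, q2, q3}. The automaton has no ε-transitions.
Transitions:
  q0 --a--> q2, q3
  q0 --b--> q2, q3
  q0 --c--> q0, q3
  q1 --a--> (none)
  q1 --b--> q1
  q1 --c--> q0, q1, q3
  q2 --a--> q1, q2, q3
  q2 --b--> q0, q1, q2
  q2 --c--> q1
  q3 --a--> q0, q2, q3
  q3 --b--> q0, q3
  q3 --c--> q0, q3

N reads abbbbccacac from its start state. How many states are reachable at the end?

Start: {q2}
read a: {q1, q2, q3}
read b: {q0, q1, q2, q3}
read b: {q0, q1, q2, q3}
read b: {q0, q1, q2, q3}
read b: {q0, q1, q2, q3}
read c: {q0, q1, q3}
read c: {q0, q1, q3}
read a: {q0, q2, q3}
read c: {q0, q1, q3}
read a: {q0, q2, q3}
read c: {q0, q1, q3}
Final reachable set {q0, q1, q3} has 3 states.

3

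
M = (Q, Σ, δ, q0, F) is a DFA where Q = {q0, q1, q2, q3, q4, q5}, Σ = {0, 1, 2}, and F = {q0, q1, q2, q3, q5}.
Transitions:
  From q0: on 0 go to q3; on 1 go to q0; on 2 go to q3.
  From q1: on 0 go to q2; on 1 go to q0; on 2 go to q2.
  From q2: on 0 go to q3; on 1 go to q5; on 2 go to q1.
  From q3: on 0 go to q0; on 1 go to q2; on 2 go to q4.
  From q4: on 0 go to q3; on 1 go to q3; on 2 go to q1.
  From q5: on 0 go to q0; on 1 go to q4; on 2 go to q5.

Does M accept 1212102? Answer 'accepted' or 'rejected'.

q0 --1--> q0
q0 --2--> q3
q3 --1--> q2
q2 --2--> q1
q1 --1--> q0
q0 --0--> q3
q3 --2--> q4
End in state q4, which is not an accepting state.

rejected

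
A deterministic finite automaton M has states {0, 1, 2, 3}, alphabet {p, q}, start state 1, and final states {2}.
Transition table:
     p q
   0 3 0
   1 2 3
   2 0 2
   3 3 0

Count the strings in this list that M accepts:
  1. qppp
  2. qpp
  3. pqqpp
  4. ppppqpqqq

qppp: rejected
qpp: rejected
pqqpp: rejected
ppppqpqqq: rejected

0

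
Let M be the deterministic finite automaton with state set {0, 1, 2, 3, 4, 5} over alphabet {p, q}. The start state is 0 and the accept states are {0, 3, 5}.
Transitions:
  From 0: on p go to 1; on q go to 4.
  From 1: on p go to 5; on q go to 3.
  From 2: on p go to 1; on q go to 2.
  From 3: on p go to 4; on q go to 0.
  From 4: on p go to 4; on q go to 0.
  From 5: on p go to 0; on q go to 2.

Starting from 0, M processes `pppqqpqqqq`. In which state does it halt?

0 --p--> 1
1 --p--> 5
5 --p--> 0
0 --q--> 4
4 --q--> 0
0 --p--> 1
1 --q--> 3
3 --q--> 0
0 --q--> 4
4 --q--> 0

0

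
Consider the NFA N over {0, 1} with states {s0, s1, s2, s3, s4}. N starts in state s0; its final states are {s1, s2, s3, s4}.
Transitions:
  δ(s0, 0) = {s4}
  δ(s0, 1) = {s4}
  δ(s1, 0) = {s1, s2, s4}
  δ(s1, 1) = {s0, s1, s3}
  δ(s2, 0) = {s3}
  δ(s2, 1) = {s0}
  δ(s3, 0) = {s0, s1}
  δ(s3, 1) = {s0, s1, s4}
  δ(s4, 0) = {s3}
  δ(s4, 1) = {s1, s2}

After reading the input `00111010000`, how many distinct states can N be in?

5

Start: {s0}
read 0: {s4}
read 0: {s3}
read 1: {s0, s1, s4}
read 1: {s0, s1, s2, s3, s4}
read 1: {s0, s1, s2, s3, s4}
read 0: {s0, s1, s2, s3, s4}
read 1: {s0, s1, s2, s3, s4}
read 0: {s0, s1, s2, s3, s4}
read 0: {s0, s1, s2, s3, s4}
read 0: {s0, s1, s2, s3, s4}
read 0: {s0, s1, s2, s3, s4}
Final reachable set {s0, s1, s2, s3, s4} has 5 states.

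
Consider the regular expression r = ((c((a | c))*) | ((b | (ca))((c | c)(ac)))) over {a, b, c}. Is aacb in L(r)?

Neither (c((a|c))*) nor ((b|(ca))((c|c)(ac))) matches aacb.

no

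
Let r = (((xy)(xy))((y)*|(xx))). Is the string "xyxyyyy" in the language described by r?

yes

Split as xyxy·yyy: ((xy)(xy)) matches xyxy and ((y)*|(xx)) matches yyy.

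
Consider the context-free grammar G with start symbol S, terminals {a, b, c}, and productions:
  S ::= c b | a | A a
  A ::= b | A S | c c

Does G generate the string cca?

yes

S ⇒ Aa ⇒ cca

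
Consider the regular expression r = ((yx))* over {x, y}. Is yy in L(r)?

yy cannot be split into zero or more pieces each matching (yx).

no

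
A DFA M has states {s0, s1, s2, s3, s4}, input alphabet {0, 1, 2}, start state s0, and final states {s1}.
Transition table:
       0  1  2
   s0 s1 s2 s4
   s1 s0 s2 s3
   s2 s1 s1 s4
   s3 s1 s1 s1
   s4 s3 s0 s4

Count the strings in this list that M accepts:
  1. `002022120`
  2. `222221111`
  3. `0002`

1

`002022120`: accepted
`222221111`: rejected
`0002`: rejected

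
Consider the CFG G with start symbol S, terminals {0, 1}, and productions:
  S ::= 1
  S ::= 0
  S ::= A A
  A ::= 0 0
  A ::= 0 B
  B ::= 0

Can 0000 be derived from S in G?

S ⇒ AA ⇒ 0BA ⇒ 00A ⇒ 000B ⇒ 0000

yes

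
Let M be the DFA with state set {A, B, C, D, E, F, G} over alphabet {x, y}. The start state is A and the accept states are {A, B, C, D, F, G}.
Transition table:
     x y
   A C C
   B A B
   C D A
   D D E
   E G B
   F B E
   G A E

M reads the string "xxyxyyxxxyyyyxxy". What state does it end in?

A

A --x--> C
C --x--> D
D --y--> E
E --x--> G
G --y--> E
E --y--> B
B --x--> A
A --x--> C
C --x--> D
D --y--> E
E --y--> B
B --y--> B
B --y--> B
B --x--> A
A --x--> C
C --y--> A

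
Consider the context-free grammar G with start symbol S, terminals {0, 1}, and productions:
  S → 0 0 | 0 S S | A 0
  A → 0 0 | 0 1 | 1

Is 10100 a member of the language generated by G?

no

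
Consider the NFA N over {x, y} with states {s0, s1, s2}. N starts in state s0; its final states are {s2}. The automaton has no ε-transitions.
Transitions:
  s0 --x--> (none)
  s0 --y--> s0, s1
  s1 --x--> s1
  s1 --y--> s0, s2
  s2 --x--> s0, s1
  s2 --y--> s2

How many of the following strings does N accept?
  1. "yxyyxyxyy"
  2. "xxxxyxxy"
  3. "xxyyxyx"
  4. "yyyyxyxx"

1

"yxyyxyxyy": accepted
"xxxxyxxy": rejected
"xxyyxyx": rejected
"yyyyxyxx": rejected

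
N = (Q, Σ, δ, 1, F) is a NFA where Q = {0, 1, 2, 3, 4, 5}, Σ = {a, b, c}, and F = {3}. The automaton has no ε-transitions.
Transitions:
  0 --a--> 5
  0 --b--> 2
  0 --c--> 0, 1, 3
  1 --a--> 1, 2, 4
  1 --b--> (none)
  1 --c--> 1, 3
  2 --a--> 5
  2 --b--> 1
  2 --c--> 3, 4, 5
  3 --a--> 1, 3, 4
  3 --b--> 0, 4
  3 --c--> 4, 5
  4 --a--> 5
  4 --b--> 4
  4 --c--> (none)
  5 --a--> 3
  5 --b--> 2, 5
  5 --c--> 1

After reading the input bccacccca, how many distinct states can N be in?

Start: {1}
read b: {}
The reachable set is empty and stays empty for the remaining 8 symbols.
Final reachable set {} has 0 states.

0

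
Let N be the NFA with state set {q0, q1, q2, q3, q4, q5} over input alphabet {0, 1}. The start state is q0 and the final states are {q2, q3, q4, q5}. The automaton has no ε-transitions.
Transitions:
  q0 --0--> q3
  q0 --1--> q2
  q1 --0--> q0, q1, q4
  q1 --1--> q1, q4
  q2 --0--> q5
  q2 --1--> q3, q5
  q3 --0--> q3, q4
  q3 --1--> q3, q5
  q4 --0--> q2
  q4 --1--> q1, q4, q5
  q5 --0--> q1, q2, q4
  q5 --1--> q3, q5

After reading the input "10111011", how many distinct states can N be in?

Start: {q0}
read 1: {q2}
read 0: {q5}
read 1: {q3, q5}
read 1: {q3, q5}
read 1: {q3, q5}
read 0: {q1, q2, q3, q4}
read 1: {q1, q3, q4, q5}
read 1: {q1, q3, q4, q5}
Final reachable set {q1, q3, q4, q5} has 4 states.

4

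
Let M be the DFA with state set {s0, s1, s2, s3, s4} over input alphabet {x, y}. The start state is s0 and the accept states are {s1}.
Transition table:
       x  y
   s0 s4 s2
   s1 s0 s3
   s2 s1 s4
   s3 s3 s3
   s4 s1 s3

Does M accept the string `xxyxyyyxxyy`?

s0 --x--> s4
s4 --x--> s1
s1 --y--> s3
s3 --x--> s3
s3 --y--> s3
s3 --y--> s3
s3 --y--> s3
s3 --x--> s3
s3 --x--> s3
s3 --y--> s3
s3 --y--> s3
End in state s3, which is not an accepting state.

rejected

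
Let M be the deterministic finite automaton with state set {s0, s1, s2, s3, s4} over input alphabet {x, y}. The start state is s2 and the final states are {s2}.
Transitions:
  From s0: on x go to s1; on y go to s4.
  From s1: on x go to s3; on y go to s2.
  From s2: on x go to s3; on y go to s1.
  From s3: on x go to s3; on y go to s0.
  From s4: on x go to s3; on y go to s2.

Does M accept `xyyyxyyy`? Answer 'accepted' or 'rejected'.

accepted

s2 --x--> s3
s3 --y--> s0
s0 --y--> s4
s4 --y--> s2
s2 --x--> s3
s3 --y--> s0
s0 --y--> s4
s4 --y--> s2
End in state s2, which is an accepting state.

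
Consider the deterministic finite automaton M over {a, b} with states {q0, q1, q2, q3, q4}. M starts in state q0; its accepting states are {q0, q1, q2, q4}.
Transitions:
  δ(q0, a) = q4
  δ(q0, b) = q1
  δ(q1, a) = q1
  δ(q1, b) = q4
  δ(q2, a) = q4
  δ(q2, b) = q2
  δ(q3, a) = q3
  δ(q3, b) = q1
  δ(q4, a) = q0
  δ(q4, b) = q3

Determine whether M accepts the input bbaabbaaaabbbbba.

rejected

q0 --b--> q1
q1 --b--> q4
q4 --a--> q0
q0 --a--> q4
q4 --b--> q3
q3 --b--> q1
q1 --a--> q1
q1 --a--> q1
q1 --a--> q1
q1 --a--> q1
q1 --b--> q4
q4 --b--> q3
q3 --b--> q1
q1 --b--> q4
q4 --b--> q3
q3 --a--> q3
End in state q3, which is not an accepting state.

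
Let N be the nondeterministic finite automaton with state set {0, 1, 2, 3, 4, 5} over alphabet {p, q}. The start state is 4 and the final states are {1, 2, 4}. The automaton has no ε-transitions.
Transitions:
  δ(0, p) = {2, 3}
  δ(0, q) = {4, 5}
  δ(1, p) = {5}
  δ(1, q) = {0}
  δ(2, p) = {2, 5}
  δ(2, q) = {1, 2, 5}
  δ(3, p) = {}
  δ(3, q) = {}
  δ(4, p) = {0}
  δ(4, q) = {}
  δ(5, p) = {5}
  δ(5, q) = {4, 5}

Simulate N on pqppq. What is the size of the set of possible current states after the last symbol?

Start: {4}
read p: {0}
read q: {4, 5}
read p: {0, 5}
read p: {2, 3, 5}
read q: {1, 2, 4, 5}
Final reachable set {1, 2, 4, 5} has 4 states.

4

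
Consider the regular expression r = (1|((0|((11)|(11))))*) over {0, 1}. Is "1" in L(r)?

The left alternative 1 matches 1.

yes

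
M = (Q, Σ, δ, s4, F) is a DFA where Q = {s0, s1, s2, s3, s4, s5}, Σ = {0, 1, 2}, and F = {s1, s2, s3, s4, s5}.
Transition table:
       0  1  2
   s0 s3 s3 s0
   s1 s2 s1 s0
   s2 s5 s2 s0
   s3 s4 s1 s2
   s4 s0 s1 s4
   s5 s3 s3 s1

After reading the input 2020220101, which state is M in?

s4 --2--> s4
s4 --0--> s0
s0 --2--> s0
s0 --0--> s3
s3 --2--> s2
s2 --2--> s0
s0 --0--> s3
s3 --1--> s1
s1 --0--> s2
s2 --1--> s2

s2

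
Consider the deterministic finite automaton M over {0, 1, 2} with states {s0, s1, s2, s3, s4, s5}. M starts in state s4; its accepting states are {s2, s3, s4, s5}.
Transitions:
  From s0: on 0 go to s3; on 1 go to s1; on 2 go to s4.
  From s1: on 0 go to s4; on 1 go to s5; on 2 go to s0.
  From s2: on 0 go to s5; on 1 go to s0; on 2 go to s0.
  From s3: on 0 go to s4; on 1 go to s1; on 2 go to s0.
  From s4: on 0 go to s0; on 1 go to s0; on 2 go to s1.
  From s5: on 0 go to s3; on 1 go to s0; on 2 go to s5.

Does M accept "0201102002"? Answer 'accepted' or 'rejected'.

s4 --0--> s0
s0 --2--> s4
s4 --0--> s0
s0 --1--> s1
s1 --1--> s5
s5 --0--> s3
s3 --2--> s0
s0 --0--> s3
s3 --0--> s4
s4 --2--> s1
End in state s1, which is not an accepting state.

rejected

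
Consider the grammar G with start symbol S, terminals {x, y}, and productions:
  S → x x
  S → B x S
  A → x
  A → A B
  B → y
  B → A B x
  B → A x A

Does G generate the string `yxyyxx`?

no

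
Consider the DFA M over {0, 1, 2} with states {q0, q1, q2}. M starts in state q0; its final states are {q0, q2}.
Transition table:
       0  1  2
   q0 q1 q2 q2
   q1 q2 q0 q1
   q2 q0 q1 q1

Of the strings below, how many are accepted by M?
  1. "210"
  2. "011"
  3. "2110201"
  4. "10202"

3

"210": accepted
"011": accepted
"2110201": rejected
"10202": accepted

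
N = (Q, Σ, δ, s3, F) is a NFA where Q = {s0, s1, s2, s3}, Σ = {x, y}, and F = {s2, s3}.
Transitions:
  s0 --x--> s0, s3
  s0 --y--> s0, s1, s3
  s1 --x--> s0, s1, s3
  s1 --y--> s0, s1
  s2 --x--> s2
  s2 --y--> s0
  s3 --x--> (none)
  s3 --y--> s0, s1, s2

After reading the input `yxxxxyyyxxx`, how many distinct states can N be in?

Start: {s3}
read y: {s0, s1, s2}
read x: {s0, s1, s2, s3}
read x: {s0, s1, s2, s3}
read x: {s0, s1, s2, s3}
read x: {s0, s1, s2, s3}
read y: {s0, s1, s2, s3}
read y: {s0, s1, s2, s3}
read y: {s0, s1, s2, s3}
read x: {s0, s1, s2, s3}
read x: {s0, s1, s2, s3}
read x: {s0, s1, s2, s3}
Final reachable set {s0, s1, s2, s3} has 4 states.

4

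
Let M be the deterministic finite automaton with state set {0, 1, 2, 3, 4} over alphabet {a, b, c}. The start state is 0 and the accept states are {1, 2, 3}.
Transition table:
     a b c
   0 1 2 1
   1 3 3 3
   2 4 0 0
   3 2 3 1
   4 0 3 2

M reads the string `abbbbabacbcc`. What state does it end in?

3

0 --a--> 1
1 --b--> 3
3 --b--> 3
3 --b--> 3
3 --b--> 3
3 --a--> 2
2 --b--> 0
0 --a--> 1
1 --c--> 3
3 --b--> 3
3 --c--> 1
1 --c--> 3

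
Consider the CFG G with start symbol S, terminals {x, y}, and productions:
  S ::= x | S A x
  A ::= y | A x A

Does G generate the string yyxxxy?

no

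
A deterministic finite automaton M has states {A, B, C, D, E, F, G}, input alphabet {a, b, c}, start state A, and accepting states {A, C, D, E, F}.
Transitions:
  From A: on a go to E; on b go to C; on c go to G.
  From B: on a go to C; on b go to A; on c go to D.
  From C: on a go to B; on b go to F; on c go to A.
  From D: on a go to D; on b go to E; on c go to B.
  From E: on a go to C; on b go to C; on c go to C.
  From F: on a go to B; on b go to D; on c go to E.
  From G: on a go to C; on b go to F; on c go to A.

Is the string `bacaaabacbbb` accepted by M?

accepted

A --b--> C
C --a--> B
B --c--> D
D --a--> D
D --a--> D
D --a--> D
D --b--> E
E --a--> C
C --c--> A
A --b--> C
C --b--> F
F --b--> D
End in state D, which is an accepting state.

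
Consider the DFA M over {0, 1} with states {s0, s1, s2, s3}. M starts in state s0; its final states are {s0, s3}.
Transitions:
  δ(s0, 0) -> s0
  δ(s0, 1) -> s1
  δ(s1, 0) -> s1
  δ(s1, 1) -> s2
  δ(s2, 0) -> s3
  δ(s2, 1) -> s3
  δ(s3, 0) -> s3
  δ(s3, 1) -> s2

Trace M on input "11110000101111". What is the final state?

s0 --1--> s1
s1 --1--> s2
s2 --1--> s3
s3 --1--> s2
s2 --0--> s3
s3 --0--> s3
s3 --0--> s3
s3 --0--> s3
s3 --1--> s2
s2 --0--> s3
s3 --1--> s2
s2 --1--> s3
s3 --1--> s2
s2 --1--> s3

s3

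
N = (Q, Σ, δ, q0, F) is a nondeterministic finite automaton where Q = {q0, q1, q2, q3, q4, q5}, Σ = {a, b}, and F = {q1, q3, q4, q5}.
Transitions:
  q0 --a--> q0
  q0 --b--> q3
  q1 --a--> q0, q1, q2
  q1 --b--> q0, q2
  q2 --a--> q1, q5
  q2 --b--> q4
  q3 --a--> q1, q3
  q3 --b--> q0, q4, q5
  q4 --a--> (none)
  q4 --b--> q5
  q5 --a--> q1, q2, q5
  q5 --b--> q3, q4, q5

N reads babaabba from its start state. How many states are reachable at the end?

5

Start: {q0}
read b: {q3}
read a: {q1, q3}
read b: {q0, q2, q4, q5}
read a: {q0, q1, q2, q5}
read a: {q0, q1, q2, q5}
read b: {q0, q2, q3, q4, q5}
read b: {q0, q3, q4, q5}
read a: {q0, q1, q2, q3, q5}
Final reachable set {q0, q1, q2, q3, q5} has 5 states.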